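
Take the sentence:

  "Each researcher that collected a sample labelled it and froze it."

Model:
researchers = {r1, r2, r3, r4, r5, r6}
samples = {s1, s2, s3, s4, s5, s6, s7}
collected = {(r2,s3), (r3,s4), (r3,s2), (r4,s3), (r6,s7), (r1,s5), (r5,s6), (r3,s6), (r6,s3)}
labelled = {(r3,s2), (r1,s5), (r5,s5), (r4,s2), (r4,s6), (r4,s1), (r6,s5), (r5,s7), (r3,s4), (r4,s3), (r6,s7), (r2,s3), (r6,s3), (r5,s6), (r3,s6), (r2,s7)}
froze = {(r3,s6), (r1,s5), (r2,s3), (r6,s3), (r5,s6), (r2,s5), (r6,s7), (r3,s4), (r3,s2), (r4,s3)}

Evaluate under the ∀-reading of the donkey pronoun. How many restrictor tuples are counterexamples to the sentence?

0

"it" takes "a sample" as antecedent — a donkey pronoun bound across the clause boundary.
Strong reading: for every (r,s) with collected(r,s), labelled(r,s) ∧ froze(r,s).
Restrictor pairs: (r1,s5) ✓  (r2,s3) ✓  (r3,s2) ✓  (r3,s4) ✓  (r3,s6) ✓  (r4,s3) ✓  (r5,s6) ✓  (r6,s3) ✓  (r6,s7) ✓
Counterexamples (restrictor pairs failing the scope): 0.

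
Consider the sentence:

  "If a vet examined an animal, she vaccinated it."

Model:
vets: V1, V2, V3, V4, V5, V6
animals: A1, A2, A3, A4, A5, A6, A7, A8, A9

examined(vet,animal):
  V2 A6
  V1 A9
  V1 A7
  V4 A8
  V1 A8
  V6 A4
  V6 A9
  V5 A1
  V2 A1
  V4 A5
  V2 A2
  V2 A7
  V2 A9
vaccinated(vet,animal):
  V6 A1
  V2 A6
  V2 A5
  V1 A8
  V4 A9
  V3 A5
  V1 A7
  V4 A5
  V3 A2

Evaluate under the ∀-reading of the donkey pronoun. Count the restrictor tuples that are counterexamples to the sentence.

"it" takes "an animal" as antecedent — a donkey pronoun bound across the clause boundary.
Strong reading: for every (v,a) with examined(v,a), vaccinated(v,a).
Restrictor pairs: (V1,A7) ✓  (V1,A8) ✓  (V1,A9) ✗  (V2,A1) ✗  (V2,A2) ✗  (V2,A6) ✓  (V2,A7) ✗  (V2,A9) ✗  (V4,A5) ✓  (V4,A8) ✗  (V5,A1) ✗  (V6,A4) ✗  (V6,A9) ✗
Counterexamples (restrictor pairs failing the scope): 9.

9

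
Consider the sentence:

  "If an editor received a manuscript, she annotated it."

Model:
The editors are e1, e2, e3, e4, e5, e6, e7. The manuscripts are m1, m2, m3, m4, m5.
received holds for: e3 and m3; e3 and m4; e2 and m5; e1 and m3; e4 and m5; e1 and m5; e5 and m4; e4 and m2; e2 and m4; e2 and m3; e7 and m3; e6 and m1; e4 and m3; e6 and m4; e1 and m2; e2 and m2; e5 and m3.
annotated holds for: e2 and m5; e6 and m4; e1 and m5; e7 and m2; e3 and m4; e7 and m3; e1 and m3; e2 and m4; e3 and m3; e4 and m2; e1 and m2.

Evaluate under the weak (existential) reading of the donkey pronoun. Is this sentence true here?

False

"it" takes "a manuscript" as antecedent — a donkey pronoun bound across the clause boundary.
Weak reading: every editor e with some received-manuscript has at least one received-manuscript m such that annotated(e,m).
Per editor: e1:✓  e2:✓  e3:✓  e4:✓  e5:✗  e6:✓  e7:✓
e5 has no witness among its received-manuscripts.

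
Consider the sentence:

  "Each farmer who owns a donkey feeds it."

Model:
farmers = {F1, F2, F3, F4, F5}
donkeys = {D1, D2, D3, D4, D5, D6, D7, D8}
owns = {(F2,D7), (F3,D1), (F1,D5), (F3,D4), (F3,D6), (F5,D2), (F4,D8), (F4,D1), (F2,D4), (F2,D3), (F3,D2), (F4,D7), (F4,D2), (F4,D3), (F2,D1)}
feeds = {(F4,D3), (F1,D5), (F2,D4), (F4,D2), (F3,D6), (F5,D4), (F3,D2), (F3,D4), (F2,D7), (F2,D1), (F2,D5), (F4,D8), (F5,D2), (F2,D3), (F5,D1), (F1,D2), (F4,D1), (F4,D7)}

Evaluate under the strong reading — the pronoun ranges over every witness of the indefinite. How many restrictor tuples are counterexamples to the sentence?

1

"it" takes "a donkey" as antecedent — a donkey pronoun bound across the clause boundary.
Strong reading: for every (f,d) with owns(f,d), feeds(f,d).
Restrictor pairs: (F1,D5) ✓  (F2,D1) ✓  (F2,D3) ✓  (F2,D4) ✓  (F2,D7) ✓  (F3,D1) ✗  (F3,D2) ✓  (F3,D4) ✓  (F3,D6) ✓  (F4,D1) ✓  (F4,D2) ✓  (F4,D3) ✓  (F4,D7) ✓  (F4,D8) ✓  (F5,D2) ✓
Counterexamples (restrictor pairs failing the scope): 1.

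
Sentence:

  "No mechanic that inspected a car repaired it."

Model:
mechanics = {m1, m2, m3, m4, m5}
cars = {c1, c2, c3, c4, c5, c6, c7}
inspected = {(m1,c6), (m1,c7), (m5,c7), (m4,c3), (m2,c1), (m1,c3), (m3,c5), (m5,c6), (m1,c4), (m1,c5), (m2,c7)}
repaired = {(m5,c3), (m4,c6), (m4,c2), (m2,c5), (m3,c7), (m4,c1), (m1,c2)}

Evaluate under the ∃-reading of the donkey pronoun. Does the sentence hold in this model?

"it" takes "a car" as antecedent — a donkey pronoun bound across the clause boundary.
Truth condition: for no (m,c) with inspected(m,c) does repaired(m,c) hold.
Restrictor pairs — does the scope hold? (m1,c3):fails  (m1,c4):fails  (m1,c5):fails  (m1,c6):fails  (m1,c7):fails  (m2,c1):fails  (m2,c7):fails  (m3,c5):fails  (m4,c3):fails  (m5,c6):fails  (m5,c7):fails
Scope holds for no restrictor pair, so the sentence is true.

True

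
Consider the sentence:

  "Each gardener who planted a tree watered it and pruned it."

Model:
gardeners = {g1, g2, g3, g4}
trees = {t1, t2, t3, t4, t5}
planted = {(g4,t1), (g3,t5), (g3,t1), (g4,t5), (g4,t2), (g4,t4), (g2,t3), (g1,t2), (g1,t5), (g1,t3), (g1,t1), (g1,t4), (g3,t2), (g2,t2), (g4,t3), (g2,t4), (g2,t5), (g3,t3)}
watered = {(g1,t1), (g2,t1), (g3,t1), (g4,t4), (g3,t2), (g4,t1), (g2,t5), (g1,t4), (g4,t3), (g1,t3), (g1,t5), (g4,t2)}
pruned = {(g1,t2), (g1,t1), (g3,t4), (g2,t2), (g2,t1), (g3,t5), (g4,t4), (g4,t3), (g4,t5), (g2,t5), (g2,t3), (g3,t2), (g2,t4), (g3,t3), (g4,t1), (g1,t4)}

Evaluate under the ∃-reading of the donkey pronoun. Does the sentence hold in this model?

True

"it" takes "a tree" as antecedent — a donkey pronoun bound across the clause boundary.
Weak reading: every gardener g with some planted-tree has at least one planted-tree t such that watered(g,t) ∧ pruned(g,t).
Per gardener: g1:✓  g2:✓  g3:✓  g4:✓
Every gardener in the restrictor has a witness.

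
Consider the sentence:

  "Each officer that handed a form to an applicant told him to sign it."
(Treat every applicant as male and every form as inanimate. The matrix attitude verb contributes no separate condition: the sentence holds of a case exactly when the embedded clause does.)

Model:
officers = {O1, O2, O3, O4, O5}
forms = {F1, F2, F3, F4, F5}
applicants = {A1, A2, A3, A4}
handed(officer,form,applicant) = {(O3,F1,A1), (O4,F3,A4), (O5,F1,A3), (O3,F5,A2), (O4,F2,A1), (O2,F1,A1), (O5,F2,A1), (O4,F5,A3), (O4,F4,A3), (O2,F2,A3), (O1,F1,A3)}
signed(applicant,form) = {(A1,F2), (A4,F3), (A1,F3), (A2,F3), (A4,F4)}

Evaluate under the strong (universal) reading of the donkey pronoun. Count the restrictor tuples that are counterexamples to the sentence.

"him" takes "an applicant" as antecedent and "it" takes "a form"; both are donkey pronouns co-varying with the restrictor.
Strong reading: for every (o,f,a) with handed(o,f,a), signed(a,f).
Restrictor triples: (O1,F1,A3)→signed(A3,F1) ✗  (O2,F1,A1)→signed(A1,F1) ✗  (O2,F2,A3)→signed(A3,F2) ✗  (O3,F1,A1)→signed(A1,F1) ✗  (O3,F5,A2)→signed(A2,F5) ✗  (O4,F2,A1)→signed(A1,F2) ✓  (O4,F3,A4)→signed(A4,F3) ✓  (O4,F4,A3)→signed(A3,F4) ✗  (O4,F5,A3)→signed(A3,F5) ✗  (O5,F1,A3)→signed(A3,F1) ✗  (O5,F2,A1)→signed(A1,F2) ✓
Counterexamples (restrictor triples failing the scope): 8.

8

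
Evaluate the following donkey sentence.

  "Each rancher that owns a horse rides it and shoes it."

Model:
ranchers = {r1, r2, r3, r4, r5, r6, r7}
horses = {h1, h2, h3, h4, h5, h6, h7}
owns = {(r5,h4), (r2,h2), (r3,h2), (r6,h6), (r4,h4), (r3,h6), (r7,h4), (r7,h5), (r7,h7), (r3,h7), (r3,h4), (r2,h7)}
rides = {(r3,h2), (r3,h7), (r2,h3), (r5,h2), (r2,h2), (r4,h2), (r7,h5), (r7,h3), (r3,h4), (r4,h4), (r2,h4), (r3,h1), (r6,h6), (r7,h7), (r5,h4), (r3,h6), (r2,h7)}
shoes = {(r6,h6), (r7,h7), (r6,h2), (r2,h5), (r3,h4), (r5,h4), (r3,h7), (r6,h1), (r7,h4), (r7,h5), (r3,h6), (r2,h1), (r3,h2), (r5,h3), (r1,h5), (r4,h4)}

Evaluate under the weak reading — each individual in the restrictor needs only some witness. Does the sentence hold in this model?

"it" takes "a horse" as antecedent — a donkey pronoun bound across the clause boundary.
Weak reading: every rancher r with some owns-horse has at least one owns-horse h such that rides(r,h) ∧ shoes(r,h).
Per rancher: r2:✗  r3:✓  r4:✓  r5:✓  r6:✓  r7:✓
r2 has no witness among its owns-horses.

False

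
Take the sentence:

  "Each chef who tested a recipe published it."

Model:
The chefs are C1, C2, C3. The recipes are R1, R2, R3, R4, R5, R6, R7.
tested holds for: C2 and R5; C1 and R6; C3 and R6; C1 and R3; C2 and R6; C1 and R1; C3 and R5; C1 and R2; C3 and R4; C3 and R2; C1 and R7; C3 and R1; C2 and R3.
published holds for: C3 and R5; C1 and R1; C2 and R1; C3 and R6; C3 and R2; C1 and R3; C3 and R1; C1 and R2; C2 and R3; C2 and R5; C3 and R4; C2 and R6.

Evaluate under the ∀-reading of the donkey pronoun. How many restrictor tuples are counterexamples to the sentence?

"it" takes "a recipe" as antecedent — a donkey pronoun bound across the clause boundary.
Strong reading: for every (c,r) with tested(c,r), published(c,r).
Restrictor pairs: (C1,R1) ✓  (C1,R2) ✓  (C1,R3) ✓  (C1,R6) ✗  (C1,R7) ✗  (C2,R3) ✓  (C2,R5) ✓  (C2,R6) ✓  (C3,R1) ✓  (C3,R2) ✓  (C3,R4) ✓  (C3,R5) ✓  (C3,R6) ✓
Counterexamples (restrictor pairs failing the scope): 2.

2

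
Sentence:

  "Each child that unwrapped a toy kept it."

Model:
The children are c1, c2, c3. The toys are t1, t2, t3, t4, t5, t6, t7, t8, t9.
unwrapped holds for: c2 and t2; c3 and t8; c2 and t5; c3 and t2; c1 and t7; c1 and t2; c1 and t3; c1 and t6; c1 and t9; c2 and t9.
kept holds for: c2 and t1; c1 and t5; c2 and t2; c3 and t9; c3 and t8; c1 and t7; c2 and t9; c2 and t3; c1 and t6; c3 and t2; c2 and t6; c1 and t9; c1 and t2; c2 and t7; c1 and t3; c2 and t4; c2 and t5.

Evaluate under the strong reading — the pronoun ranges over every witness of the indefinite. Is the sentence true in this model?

"it" takes "a toy" as antecedent — a donkey pronoun bound across the clause boundary.
Strong reading: for every (c,t) with unwrapped(c,t), kept(c,t).
Restrictor pairs: (c1,t2) ✓  (c1,t3) ✓  (c1,t6) ✓  (c1,t7) ✓  (c1,t9) ✓  (c2,t2) ✓  (c2,t5) ✓  (c2,t9) ✓  (c3,t2) ✓  (c3,t8) ✓
Every restrictor pair satisfies the scope.

True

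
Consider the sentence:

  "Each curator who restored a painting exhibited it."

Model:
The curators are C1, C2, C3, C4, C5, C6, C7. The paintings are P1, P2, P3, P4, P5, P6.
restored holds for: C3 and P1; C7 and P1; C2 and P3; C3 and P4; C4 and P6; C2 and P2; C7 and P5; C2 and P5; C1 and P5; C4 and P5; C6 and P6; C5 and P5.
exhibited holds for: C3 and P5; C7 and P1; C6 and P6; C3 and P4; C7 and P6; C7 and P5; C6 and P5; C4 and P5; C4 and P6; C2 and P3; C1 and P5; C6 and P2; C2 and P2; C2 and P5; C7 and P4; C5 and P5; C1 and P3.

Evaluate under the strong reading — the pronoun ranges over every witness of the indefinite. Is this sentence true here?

False

"it" takes "a painting" as antecedent — a donkey pronoun bound across the clause boundary.
Strong reading: for every (c,p) with restored(c,p), exhibited(c,p).
Restrictor pairs: (C1,P5) ✓  (C2,P2) ✓  (C2,P3) ✓  (C2,P5) ✓  (C3,P1) ✗  (C3,P4) ✓  (C4,P5) ✓  (C4,P6) ✓  (C5,P5) ✓  (C6,P6) ✓  (C7,P1) ✓  (C7,P5) ✓
Counterexample: (C3,P1) is in restored but fails the scope.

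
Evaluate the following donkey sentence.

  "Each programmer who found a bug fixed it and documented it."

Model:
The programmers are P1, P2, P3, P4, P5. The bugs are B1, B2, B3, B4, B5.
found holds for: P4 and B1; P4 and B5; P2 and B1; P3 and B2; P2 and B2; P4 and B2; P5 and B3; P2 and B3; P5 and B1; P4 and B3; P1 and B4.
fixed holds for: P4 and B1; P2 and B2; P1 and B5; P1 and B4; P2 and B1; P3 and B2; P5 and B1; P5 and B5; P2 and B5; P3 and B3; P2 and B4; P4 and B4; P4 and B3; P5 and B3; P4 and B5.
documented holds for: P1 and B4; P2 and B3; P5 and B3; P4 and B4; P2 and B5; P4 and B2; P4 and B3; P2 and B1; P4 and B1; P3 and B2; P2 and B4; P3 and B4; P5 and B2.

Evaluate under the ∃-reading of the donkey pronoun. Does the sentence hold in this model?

"it" takes "a bug" as antecedent — a donkey pronoun bound across the clause boundary.
Weak reading: every programmer p with some found-bug has at least one found-bug b such that fixed(p,b) ∧ documented(p,b).
Per programmer: P1:✓  P2:✓  P3:✓  P4:✓  P5:✓
Every programmer in the restrictor has a witness.

True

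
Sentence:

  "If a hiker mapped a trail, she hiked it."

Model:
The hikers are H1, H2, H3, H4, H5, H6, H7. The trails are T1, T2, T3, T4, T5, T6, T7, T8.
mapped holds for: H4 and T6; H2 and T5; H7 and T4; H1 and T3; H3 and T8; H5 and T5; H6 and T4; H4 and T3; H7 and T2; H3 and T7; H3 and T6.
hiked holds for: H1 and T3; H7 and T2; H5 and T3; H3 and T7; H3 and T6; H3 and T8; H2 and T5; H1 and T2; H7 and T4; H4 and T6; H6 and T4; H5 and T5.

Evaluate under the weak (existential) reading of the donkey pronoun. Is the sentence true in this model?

True

"it" takes "a trail" as antecedent — a donkey pronoun bound across the clause boundary.
Weak reading: every hiker h with some mapped-trail has at least one mapped-trail t such that hiked(h,t).
Per hiker: H1:✓  H2:✓  H3:✓  H4:✓  H5:✓  H6:✓  H7:✓
Every hiker in the restrictor has a witness.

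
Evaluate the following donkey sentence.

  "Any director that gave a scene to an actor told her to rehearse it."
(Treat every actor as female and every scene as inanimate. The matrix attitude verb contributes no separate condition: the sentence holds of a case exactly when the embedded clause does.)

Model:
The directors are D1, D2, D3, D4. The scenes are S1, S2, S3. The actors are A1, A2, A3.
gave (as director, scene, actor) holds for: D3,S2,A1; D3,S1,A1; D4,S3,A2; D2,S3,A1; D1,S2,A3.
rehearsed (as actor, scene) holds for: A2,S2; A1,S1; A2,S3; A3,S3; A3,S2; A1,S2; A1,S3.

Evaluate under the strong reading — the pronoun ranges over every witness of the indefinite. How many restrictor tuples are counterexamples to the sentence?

0

"her" takes "an actor" as antecedent and "it" takes "a scene"; both are donkey pronouns co-varying with the restrictor.
Strong reading: for every (d,s,a) with gave(d,s,a), rehearsed(a,s).
Restrictor triples: (D1,S2,A3)→rehearsed(A3,S2) ✓  (D2,S3,A1)→rehearsed(A1,S3) ✓  (D3,S1,A1)→rehearsed(A1,S1) ✓  (D3,S2,A1)→rehearsed(A1,S2) ✓  (D4,S3,A2)→rehearsed(A2,S3) ✓
Counterexamples (restrictor triples failing the scope): 0.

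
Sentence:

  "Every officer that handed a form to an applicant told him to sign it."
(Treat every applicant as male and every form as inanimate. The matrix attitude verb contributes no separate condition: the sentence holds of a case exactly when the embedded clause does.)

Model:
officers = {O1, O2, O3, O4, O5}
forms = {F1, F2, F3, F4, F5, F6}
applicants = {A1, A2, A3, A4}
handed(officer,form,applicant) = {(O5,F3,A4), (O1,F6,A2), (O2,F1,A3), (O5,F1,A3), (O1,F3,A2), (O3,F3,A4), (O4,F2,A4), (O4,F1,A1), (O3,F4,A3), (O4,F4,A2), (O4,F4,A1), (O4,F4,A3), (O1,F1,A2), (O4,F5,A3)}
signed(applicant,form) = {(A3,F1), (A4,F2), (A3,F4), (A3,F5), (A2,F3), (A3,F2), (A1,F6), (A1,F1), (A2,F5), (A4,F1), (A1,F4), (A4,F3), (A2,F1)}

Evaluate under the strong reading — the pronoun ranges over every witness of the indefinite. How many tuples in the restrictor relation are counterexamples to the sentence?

"him" takes "an applicant" as antecedent and "it" takes "a form"; both are donkey pronouns co-varying with the restrictor.
Strong reading: for every (o,f,a) with handed(o,f,a), signed(a,f).
Restrictor triples: (O1,F1,A2)→signed(A2,F1) ✓  (O1,F3,A2)→signed(A2,F3) ✓  (O1,F6,A2)→signed(A2,F6) ✗  (O2,F1,A3)→signed(A3,F1) ✓  (O3,F3,A4)→signed(A4,F3) ✓  (O3,F4,A3)→signed(A3,F4) ✓  (O4,F1,A1)→signed(A1,F1) ✓  (O4,F2,A4)→signed(A4,F2) ✓  (O4,F4,A1)→signed(A1,F4) ✓  (O4,F4,A2)→signed(A2,F4) ✗  (O4,F4,A3)→signed(A3,F4) ✓  (O4,F5,A3)→signed(A3,F5) ✓  (O5,F1,A3)→signed(A3,F1) ✓  (O5,F3,A4)→signed(A4,F3) ✓
Counterexamples (restrictor triples failing the scope): 2.

2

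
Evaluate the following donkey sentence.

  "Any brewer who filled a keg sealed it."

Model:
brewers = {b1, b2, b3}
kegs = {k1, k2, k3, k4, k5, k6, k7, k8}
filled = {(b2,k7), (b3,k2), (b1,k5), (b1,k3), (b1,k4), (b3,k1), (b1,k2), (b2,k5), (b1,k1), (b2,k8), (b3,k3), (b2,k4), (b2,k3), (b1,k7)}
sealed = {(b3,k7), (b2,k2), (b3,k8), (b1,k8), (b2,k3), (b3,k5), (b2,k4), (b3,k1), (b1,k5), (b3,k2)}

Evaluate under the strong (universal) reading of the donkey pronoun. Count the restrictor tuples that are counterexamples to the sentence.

9

"it" takes "a keg" as antecedent — a donkey pronoun bound across the clause boundary.
Strong reading: for every (b,k) with filled(b,k), sealed(b,k).
Restrictor pairs: (b1,k1) ✗  (b1,k2) ✗  (b1,k3) ✗  (b1,k4) ✗  (b1,k5) ✓  (b1,k7) ✗  (b2,k3) ✓  (b2,k4) ✓  (b2,k5) ✗  (b2,k7) ✗  (b2,k8) ✗  (b3,k1) ✓  (b3,k2) ✓  (b3,k3) ✗
Counterexamples (restrictor pairs failing the scope): 9.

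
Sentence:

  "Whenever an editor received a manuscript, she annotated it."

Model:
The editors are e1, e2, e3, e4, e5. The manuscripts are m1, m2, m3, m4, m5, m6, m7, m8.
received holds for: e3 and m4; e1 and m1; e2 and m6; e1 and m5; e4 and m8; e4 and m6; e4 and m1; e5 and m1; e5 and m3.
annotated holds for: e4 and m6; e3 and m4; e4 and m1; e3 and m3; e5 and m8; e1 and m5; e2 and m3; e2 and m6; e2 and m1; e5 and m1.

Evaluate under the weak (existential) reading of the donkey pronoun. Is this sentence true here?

"it" takes "a manuscript" as antecedent — a donkey pronoun bound across the clause boundary.
Weak reading: every editor e with some received-manuscript has at least one received-manuscript m such that annotated(e,m).
Per editor: e1:✓  e2:✓  e3:✓  e4:✓  e5:✓
Every editor in the restrictor has a witness.

True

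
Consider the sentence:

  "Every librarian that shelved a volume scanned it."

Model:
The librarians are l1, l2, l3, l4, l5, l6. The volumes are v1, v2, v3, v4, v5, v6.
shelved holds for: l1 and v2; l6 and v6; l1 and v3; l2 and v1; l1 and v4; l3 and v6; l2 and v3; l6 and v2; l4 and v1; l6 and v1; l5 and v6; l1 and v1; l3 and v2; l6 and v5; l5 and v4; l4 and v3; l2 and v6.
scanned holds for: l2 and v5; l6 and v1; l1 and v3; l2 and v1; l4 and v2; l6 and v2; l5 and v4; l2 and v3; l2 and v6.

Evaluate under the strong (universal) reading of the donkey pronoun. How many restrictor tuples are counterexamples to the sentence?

10

"it" takes "a volume" as antecedent — a donkey pronoun bound across the clause boundary.
Strong reading: for every (l,v) with shelved(l,v), scanned(l,v).
Restrictor pairs: (l1,v1) ✗  (l1,v2) ✗  (l1,v3) ✓  (l1,v4) ✗  (l2,v1) ✓  (l2,v3) ✓  (l2,v6) ✓  (l3,v2) ✗  (l3,v6) ✗  (l4,v1) ✗  (l4,v3) ✗  (l5,v4) ✓  (l5,v6) ✗  (l6,v1) ✓  (l6,v2) ✓  (l6,v5) ✗  (l6,v6) ✗
Counterexamples (restrictor pairs failing the scope): 10.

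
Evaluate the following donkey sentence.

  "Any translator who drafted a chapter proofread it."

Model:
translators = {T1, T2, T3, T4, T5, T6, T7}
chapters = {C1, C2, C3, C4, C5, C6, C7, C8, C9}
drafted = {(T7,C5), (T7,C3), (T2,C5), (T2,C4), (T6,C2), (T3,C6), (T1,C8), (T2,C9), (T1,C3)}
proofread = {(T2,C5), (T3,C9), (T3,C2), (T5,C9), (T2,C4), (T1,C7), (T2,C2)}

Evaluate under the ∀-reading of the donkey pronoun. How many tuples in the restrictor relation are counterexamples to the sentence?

7

"it" takes "a chapter" as antecedent — a donkey pronoun bound across the clause boundary.
Strong reading: for every (t,c) with drafted(t,c), proofread(t,c).
Restrictor pairs: (T1,C3) ✗  (T1,C8) ✗  (T2,C4) ✓  (T2,C5) ✓  (T2,C9) ✗  (T3,C6) ✗  (T6,C2) ✗  (T7,C3) ✗  (T7,C5) ✗
Counterexamples (restrictor pairs failing the scope): 7.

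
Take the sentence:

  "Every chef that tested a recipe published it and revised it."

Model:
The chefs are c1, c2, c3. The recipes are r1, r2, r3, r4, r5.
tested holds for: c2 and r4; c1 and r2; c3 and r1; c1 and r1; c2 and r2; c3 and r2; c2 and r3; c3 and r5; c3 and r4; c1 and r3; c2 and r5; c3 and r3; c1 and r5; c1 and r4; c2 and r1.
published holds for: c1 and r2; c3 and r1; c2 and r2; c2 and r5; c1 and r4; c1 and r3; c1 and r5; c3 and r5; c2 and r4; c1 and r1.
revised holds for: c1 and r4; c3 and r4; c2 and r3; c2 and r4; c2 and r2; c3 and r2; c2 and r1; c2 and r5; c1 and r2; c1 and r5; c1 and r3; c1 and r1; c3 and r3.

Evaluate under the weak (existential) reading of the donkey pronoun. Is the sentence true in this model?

"it" takes "a recipe" as antecedent — a donkey pronoun bound across the clause boundary.
Weak reading: every chef c with some tested-recipe has at least one tested-recipe r such that published(c,r) ∧ revised(c,r).
Per chef: c1:✓  c2:✓  c3:✗
c3 has no witness among its tested-recipes.

False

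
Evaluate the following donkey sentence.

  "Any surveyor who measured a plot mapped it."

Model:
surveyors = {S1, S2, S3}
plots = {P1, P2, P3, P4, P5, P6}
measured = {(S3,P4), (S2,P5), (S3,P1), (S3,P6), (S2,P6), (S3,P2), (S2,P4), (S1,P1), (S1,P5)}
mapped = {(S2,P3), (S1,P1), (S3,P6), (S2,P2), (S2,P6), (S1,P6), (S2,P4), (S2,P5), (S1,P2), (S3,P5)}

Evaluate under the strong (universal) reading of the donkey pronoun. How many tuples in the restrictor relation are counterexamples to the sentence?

"it" takes "a plot" as antecedent — a donkey pronoun bound across the clause boundary.
Strong reading: for every (s,p) with measured(s,p), mapped(s,p).
Restrictor pairs: (S1,P1) ✓  (S1,P5) ✗  (S2,P4) ✓  (S2,P5) ✓  (S2,P6) ✓  (S3,P1) ✗  (S3,P2) ✗  (S3,P4) ✗  (S3,P6) ✓
Counterexamples (restrictor pairs failing the scope): 4.

4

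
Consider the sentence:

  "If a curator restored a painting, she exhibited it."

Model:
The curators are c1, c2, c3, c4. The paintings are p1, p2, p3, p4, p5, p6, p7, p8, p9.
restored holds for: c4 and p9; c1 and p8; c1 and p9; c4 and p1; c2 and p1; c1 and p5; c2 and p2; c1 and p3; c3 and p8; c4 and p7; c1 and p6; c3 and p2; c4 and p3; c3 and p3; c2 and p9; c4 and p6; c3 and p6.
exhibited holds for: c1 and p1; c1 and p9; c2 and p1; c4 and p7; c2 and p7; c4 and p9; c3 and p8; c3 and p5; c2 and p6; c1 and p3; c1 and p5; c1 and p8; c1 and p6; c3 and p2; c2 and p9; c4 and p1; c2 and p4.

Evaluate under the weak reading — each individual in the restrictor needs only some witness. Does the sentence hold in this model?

True

"it" takes "a painting" as antecedent — a donkey pronoun bound across the clause boundary.
Weak reading: every curator c with some restored-painting has at least one restored-painting p such that exhibited(c,p).
Per curator: c1:✓  c2:✓  c3:✓  c4:✓
Every curator in the restrictor has a witness.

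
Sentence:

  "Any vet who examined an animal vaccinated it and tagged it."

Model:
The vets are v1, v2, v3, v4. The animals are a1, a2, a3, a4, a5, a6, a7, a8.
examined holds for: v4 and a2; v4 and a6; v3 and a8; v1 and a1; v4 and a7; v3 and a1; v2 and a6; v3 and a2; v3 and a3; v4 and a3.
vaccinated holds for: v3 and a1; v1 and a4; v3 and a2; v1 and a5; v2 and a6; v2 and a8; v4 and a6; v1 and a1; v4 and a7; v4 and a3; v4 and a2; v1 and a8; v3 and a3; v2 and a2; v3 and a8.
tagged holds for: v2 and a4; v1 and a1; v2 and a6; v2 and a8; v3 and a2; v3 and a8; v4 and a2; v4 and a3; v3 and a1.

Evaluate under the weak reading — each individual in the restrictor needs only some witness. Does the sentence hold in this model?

"it" takes "an animal" as antecedent — a donkey pronoun bound across the clause boundary.
Weak reading: every vet v with some examined-animal has at least one examined-animal a such that vaccinated(v,a) ∧ tagged(v,a).
Per vet: v1:✓  v2:✓  v3:✓  v4:✓
Every vet in the restrictor has a witness.

True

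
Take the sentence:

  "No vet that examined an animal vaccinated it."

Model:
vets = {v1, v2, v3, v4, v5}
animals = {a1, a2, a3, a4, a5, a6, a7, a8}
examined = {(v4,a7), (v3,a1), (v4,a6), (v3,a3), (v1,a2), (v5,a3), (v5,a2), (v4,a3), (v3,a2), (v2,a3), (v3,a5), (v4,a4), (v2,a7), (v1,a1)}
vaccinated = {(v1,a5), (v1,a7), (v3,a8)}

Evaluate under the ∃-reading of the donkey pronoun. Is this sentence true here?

"it" takes "an animal" as antecedent — a donkey pronoun bound across the clause boundary.
Truth condition: for no (v,a) with examined(v,a) does vaccinated(v,a) hold.
Restrictor pairs — does the scope hold? (v1,a1):fails  (v1,a2):fails  (v2,a3):fails  (v2,a7):fails  (v3,a1):fails  (v3,a2):fails  (v3,a3):fails  (v3,a5):fails  (v4,a3):fails  (v4,a4):fails  (v4,a6):fails  (v4,a7):fails  (v5,a2):fails  (v5,a3):fails
Scope holds for no restrictor pair, so the sentence is true.

True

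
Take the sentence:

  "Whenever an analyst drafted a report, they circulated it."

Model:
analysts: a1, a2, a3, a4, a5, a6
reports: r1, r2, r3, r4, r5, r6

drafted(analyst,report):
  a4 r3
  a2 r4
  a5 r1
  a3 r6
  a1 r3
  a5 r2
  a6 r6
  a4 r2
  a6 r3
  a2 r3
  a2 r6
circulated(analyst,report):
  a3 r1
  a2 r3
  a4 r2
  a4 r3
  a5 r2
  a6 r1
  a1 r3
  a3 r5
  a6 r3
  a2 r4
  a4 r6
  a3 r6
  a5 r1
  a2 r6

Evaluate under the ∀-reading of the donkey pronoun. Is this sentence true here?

"it" takes "a report" as antecedent — a donkey pronoun bound across the clause boundary.
Strong reading: for every (a,r) with drafted(a,r), circulated(a,r).
Restrictor pairs: (a1,r3) ✓  (a2,r3) ✓  (a2,r4) ✓  (a2,r6) ✓  (a3,r6) ✓  (a4,r2) ✓  (a4,r3) ✓  (a5,r1) ✓  (a5,r2) ✓  (a6,r3) ✓  (a6,r6) ✗
Counterexample: (a6,r6) is in drafted but fails the scope.

False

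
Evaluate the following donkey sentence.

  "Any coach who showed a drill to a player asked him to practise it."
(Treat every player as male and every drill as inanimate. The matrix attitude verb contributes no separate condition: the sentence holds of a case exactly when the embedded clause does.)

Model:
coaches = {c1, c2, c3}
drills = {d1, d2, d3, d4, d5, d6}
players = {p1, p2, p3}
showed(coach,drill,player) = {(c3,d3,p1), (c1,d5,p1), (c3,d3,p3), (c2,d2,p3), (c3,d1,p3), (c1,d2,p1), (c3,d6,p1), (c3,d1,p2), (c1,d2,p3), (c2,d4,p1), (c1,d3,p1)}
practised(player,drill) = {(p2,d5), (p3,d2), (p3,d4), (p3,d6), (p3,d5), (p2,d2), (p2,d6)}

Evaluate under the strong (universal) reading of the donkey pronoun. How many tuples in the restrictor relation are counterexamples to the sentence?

"him" takes "a player" as antecedent and "it" takes "a drill"; both are donkey pronouns co-varying with the restrictor.
Strong reading: for every (c,d,p) with showed(c,d,p), practised(p,d).
Restrictor triples: (c1,d2,p1)→practised(p1,d2) ✗  (c1,d2,p3)→practised(p3,d2) ✓  (c1,d3,p1)→practised(p1,d3) ✗  (c1,d5,p1)→practised(p1,d5) ✗  (c2,d2,p3)→practised(p3,d2) ✓  (c2,d4,p1)→practised(p1,d4) ✗  (c3,d1,p2)→practised(p2,d1) ✗  (c3,d1,p3)→practised(p3,d1) ✗  (c3,d3,p1)→practised(p1,d3) ✗  (c3,d3,p3)→practised(p3,d3) ✗  (c3,d6,p1)→practised(p1,d6) ✗
Counterexamples (restrictor triples failing the scope): 9.

9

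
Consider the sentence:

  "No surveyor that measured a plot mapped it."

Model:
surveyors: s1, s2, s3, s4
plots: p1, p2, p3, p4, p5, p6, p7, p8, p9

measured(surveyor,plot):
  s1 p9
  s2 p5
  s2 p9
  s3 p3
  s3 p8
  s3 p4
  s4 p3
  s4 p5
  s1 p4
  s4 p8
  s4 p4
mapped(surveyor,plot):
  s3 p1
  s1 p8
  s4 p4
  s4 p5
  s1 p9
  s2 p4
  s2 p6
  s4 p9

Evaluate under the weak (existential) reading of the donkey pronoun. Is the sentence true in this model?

False

"it" takes "a plot" as antecedent — a donkey pronoun bound across the clause boundary.
Truth condition: for no (s,p) with measured(s,p) does mapped(s,p) hold.
Restrictor pairs — does the scope hold? (s1,p4):fails  (s1,p9):holds  (s2,p5):fails  (s2,p9):fails  (s3,p3):fails  (s3,p4):fails  (s3,p8):fails  (s4,p3):fails  (s4,p4):holds  (s4,p5):holds  (s4,p8):fails
Scope holds for 3 pair(s), so the sentence is false.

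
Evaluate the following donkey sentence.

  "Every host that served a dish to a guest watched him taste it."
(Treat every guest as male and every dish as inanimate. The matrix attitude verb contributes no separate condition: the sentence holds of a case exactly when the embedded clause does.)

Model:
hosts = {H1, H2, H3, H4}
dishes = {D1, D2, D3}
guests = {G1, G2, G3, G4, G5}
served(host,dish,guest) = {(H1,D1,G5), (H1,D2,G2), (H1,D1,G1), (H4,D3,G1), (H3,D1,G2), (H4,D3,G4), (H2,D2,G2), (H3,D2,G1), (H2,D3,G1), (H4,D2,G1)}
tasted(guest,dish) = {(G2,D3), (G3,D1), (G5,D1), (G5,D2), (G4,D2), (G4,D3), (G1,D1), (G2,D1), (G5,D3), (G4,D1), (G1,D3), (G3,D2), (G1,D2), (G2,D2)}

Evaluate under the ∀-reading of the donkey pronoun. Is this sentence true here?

"him" takes "a guest" as antecedent and "it" takes "a dish"; both are donkey pronouns co-varying with the restrictor.
Strong reading: for every (h,d,g) with served(h,d,g), tasted(g,d).
Restrictor triples: (H1,D1,G1)→tasted(G1,D1) ✓  (H1,D1,G5)→tasted(G5,D1) ✓  (H1,D2,G2)→tasted(G2,D2) ✓  (H2,D2,G2)→tasted(G2,D2) ✓  (H2,D3,G1)→tasted(G1,D3) ✓  (H3,D1,G2)→tasted(G2,D1) ✓  (H3,D2,G1)→tasted(G1,D2) ✓  (H4,D2,G1)→tasted(G1,D2) ✓  (H4,D3,G1)→tasted(G1,D3) ✓  (H4,D3,G4)→tasted(G4,D3) ✓
Every restrictor triple satisfies the scope.

True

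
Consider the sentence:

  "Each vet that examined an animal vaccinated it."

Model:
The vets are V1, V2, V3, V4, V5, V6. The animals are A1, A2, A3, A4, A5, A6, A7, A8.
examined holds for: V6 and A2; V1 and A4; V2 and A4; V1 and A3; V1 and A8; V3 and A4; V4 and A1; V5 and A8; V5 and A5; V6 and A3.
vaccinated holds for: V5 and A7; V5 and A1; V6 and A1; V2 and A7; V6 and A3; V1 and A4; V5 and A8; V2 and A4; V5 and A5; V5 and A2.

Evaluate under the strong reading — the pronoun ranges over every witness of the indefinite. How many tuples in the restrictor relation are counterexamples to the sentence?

5

"it" takes "an animal" as antecedent — a donkey pronoun bound across the clause boundary.
Strong reading: for every (v,a) with examined(v,a), vaccinated(v,a).
Restrictor pairs: (V1,A3) ✗  (V1,A4) ✓  (V1,A8) ✗  (V2,A4) ✓  (V3,A4) ✗  (V4,A1) ✗  (V5,A5) ✓  (V5,A8) ✓  (V6,A2) ✗  (V6,A3) ✓
Counterexamples (restrictor pairs failing the scope): 5.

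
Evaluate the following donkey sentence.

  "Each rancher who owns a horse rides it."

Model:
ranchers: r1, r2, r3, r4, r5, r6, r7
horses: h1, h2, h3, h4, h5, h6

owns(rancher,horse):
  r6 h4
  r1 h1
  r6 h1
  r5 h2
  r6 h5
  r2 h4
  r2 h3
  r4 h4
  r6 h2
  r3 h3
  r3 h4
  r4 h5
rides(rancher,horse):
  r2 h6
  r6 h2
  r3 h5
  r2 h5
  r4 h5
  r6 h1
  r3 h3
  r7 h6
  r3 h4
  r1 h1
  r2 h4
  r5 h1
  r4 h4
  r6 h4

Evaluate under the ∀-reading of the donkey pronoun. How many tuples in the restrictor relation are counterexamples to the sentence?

"it" takes "a horse" as antecedent — a donkey pronoun bound across the clause boundary.
Strong reading: for every (r,h) with owns(r,h), rides(r,h).
Restrictor pairs: (r1,h1) ✓  (r2,h3) ✗  (r2,h4) ✓  (r3,h3) ✓  (r3,h4) ✓  (r4,h4) ✓  (r4,h5) ✓  (r5,h2) ✗  (r6,h1) ✓  (r6,h2) ✓  (r6,h4) ✓  (r6,h5) ✗
Counterexamples (restrictor pairs failing the scope): 3.

3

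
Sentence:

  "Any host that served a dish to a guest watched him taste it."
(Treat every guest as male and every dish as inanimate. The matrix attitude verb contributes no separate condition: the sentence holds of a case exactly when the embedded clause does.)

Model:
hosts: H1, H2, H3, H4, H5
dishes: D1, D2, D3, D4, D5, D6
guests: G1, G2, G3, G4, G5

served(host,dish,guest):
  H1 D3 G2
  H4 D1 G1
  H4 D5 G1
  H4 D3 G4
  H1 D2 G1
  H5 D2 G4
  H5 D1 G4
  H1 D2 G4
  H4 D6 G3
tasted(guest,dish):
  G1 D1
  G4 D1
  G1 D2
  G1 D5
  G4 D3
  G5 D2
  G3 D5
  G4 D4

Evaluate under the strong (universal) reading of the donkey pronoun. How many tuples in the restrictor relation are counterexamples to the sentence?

4

"him" takes "a guest" as antecedent and "it" takes "a dish"; both are donkey pronouns co-varying with the restrictor.
Strong reading: for every (h,d,g) with served(h,d,g), tasted(g,d).
Restrictor triples: (H1,D2,G1)→tasted(G1,D2) ✓  (H1,D2,G4)→tasted(G4,D2) ✗  (H1,D3,G2)→tasted(G2,D3) ✗  (H4,D1,G1)→tasted(G1,D1) ✓  (H4,D3,G4)→tasted(G4,D3) ✓  (H4,D5,G1)→tasted(G1,D5) ✓  (H4,D6,G3)→tasted(G3,D6) ✗  (H5,D1,G4)→tasted(G4,D1) ✓  (H5,D2,G4)→tasted(G4,D2) ✗
Counterexamples (restrictor triples failing the scope): 4.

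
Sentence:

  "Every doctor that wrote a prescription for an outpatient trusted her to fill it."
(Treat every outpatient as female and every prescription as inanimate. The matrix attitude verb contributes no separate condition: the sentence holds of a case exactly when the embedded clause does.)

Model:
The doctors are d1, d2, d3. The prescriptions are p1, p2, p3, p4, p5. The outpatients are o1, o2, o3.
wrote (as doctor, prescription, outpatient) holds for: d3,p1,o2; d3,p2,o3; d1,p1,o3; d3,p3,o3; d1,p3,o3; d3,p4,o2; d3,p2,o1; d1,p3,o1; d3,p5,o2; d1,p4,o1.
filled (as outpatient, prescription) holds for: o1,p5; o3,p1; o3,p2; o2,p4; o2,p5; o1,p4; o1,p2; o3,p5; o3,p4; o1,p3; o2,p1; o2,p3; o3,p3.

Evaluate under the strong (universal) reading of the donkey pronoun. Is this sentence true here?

True

"her" takes "an outpatient" as antecedent and "it" takes "a prescription"; both are donkey pronouns co-varying with the restrictor.
Strong reading: for every (d,p,o) with wrote(d,p,o), filled(o,p).
Restrictor triples: (d1,p1,o3)→filled(o3,p1) ✓  (d1,p3,o1)→filled(o1,p3) ✓  (d1,p3,o3)→filled(o3,p3) ✓  (d1,p4,o1)→filled(o1,p4) ✓  (d3,p1,o2)→filled(o2,p1) ✓  (d3,p2,o1)→filled(o1,p2) ✓  (d3,p2,o3)→filled(o3,p2) ✓  (d3,p3,o3)→filled(o3,p3) ✓  (d3,p4,o2)→filled(o2,p4) ✓  (d3,p5,o2)→filled(o2,p5) ✓
Every restrictor triple satisfies the scope.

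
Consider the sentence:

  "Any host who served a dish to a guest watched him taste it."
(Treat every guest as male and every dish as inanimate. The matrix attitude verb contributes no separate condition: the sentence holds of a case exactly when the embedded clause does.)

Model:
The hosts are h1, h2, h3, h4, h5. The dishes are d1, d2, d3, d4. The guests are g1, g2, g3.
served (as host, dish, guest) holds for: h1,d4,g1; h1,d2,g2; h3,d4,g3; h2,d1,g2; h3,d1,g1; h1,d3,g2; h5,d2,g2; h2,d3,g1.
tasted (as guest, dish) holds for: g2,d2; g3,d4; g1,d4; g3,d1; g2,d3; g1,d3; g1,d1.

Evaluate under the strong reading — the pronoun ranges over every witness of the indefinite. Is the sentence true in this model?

"him" takes "a guest" as antecedent and "it" takes "a dish"; both are donkey pronouns co-varying with the restrictor.
Strong reading: for every (h,d,g) with served(h,d,g), tasted(g,d).
Restrictor triples: (h1,d2,g2)→tasted(g2,d2) ✓  (h1,d3,g2)→tasted(g2,d3) ✓  (h1,d4,g1)→tasted(g1,d4) ✓  (h2,d1,g2)→tasted(g2,d1) ✗  (h2,d3,g1)→tasted(g1,d3) ✓  (h3,d1,g1)→tasted(g1,d1) ✓  (h3,d4,g3)→tasted(g3,d4) ✓  (h5,d2,g2)→tasted(g2,d2) ✓
Counterexample: (h2,d1,g2) — tasted(g2,d1) does not hold.

False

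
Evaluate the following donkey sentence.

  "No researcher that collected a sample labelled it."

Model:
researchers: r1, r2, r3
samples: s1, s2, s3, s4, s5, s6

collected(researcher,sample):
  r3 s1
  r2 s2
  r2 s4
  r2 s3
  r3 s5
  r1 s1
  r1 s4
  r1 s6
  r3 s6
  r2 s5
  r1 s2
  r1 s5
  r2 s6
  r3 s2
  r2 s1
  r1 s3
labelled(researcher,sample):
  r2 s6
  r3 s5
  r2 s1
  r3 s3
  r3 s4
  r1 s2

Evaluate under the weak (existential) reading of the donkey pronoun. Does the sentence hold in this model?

False

"it" takes "a sample" as antecedent — a donkey pronoun bound across the clause boundary.
Truth condition: for no (r,s) with collected(r,s) does labelled(r,s) hold.
Restrictor pairs — does the scope hold? (r1,s1):fails  (r1,s2):holds  (r1,s3):fails  (r1,s4):fails  (r1,s5):fails  (r1,s6):fails  (r2,s1):holds  (r2,s2):fails  (r2,s3):fails  (r2,s4):fails  (r2,s5):fails  (r2,s6):holds  (r3,s1):fails  (r3,s2):fails  (r3,s5):holds  (r3,s6):fails
Scope holds for 4 pair(s), so the sentence is false.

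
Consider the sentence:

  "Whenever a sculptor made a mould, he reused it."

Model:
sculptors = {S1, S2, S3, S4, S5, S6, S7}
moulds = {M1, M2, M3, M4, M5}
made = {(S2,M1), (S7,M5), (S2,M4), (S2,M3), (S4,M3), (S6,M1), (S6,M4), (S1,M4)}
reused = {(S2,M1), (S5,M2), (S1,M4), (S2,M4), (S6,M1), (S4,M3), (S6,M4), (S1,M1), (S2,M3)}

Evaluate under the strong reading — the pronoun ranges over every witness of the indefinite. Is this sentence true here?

"it" takes "a mould" as antecedent — a donkey pronoun bound across the clause boundary.
Strong reading: for every (s,m) with made(s,m), reused(s,m).
Restrictor pairs: (S1,M4) ✓  (S2,M1) ✓  (S2,M3) ✓  (S2,M4) ✓  (S4,M3) ✓  (S6,M1) ✓  (S6,M4) ✓  (S7,M5) ✗
Counterexample: (S7,M5) is in made but fails the scope.

False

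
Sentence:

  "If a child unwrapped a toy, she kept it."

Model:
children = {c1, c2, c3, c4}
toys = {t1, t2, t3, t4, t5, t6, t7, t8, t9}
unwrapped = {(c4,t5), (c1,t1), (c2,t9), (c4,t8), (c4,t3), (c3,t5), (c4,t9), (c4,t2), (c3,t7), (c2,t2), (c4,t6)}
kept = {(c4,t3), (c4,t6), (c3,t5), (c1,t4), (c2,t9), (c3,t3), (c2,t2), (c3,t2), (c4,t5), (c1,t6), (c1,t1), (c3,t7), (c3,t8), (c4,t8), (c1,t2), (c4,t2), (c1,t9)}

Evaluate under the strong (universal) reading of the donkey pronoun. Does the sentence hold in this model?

"it" takes "a toy" as antecedent — a donkey pronoun bound across the clause boundary.
Strong reading: for every (c,t) with unwrapped(c,t), kept(c,t).
Restrictor pairs: (c1,t1) ✓  (c2,t2) ✓  (c2,t9) ✓  (c3,t5) ✓  (c3,t7) ✓  (c4,t2) ✓  (c4,t3) ✓  (c4,t5) ✓  (c4,t6) ✓  (c4,t8) ✓  (c4,t9) ✗
Counterexample: (c4,t9) is in unwrapped but fails the scope.

False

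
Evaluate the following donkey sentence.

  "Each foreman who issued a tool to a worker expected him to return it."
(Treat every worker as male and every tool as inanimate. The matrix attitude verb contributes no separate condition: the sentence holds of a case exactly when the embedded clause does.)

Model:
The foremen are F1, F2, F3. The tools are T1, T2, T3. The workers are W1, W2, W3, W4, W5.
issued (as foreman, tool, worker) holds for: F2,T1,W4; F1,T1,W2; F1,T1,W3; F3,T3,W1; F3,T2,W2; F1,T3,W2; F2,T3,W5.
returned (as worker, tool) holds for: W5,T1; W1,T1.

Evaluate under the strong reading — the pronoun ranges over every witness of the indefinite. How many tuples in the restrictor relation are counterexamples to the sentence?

"him" takes "a worker" as antecedent and "it" takes "a tool"; both are donkey pronouns co-varying with the restrictor.
Strong reading: for every (f,t,w) with issued(f,t,w), returned(w,t).
Restrictor triples: (F1,T1,W2)→returned(W2,T1) ✗  (F1,T1,W3)→returned(W3,T1) ✗  (F1,T3,W2)→returned(W2,T3) ✗  (F2,T1,W4)→returned(W4,T1) ✗  (F2,T3,W5)→returned(W5,T3) ✗  (F3,T2,W2)→returned(W2,T2) ✗  (F3,T3,W1)→returned(W1,T3) ✗
Counterexamples (restrictor triples failing the scope): 7.

7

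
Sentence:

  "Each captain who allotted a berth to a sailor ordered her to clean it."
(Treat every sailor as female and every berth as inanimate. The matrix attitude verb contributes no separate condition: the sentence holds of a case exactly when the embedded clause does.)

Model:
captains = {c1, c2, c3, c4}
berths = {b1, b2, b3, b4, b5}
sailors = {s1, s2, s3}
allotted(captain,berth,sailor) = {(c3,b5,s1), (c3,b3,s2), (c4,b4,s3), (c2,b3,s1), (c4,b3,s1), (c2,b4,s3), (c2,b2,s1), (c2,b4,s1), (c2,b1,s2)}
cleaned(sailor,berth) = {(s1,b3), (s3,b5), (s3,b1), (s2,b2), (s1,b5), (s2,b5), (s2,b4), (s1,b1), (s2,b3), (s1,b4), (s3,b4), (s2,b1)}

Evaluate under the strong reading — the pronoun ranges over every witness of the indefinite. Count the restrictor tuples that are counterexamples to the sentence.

"her" takes "a sailor" as antecedent and "it" takes "a berth"; both are donkey pronouns co-varying with the restrictor.
Strong reading: for every (c,b,s) with allotted(c,b,s), cleaned(s,b).
Restrictor triples: (c2,b1,s2)→cleaned(s2,b1) ✓  (c2,b2,s1)→cleaned(s1,b2) ✗  (c2,b3,s1)→cleaned(s1,b3) ✓  (c2,b4,s1)→cleaned(s1,b4) ✓  (c2,b4,s3)→cleaned(s3,b4) ✓  (c3,b3,s2)→cleaned(s2,b3) ✓  (c3,b5,s1)→cleaned(s1,b5) ✓  (c4,b3,s1)→cleaned(s1,b3) ✓  (c4,b4,s3)→cleaned(s3,b4) ✓
Counterexamples (restrictor triples failing the scope): 1.

1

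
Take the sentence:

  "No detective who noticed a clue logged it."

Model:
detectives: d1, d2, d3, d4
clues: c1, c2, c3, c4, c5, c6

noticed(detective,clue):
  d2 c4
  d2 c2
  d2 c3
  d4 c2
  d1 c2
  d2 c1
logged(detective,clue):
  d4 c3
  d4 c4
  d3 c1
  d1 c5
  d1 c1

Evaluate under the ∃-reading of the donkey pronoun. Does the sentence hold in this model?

True

"it" takes "a clue" as antecedent — a donkey pronoun bound across the clause boundary.
Truth condition: for no (d,c) with noticed(d,c) does logged(d,c) hold.
Restrictor pairs — does the scope hold? (d1,c2):fails  (d2,c1):fails  (d2,c2):fails  (d2,c3):fails  (d2,c4):fails  (d4,c2):fails
Scope holds for no restrictor pair, so the sentence is true.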